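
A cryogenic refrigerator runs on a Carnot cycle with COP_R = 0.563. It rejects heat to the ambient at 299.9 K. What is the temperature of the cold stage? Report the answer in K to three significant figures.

For a Carnot refrigerator COP_R = T_C/(T_H − T_C), so T_C = COP·T_H/(1 + COP).
With T_H = 299.90 K, T_C = 0.563 × 299.90/1.563 = 108.03 K.

108 K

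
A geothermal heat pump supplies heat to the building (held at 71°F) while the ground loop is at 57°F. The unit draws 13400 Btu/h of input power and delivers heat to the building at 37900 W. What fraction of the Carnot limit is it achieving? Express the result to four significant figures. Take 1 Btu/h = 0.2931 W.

Converting, Q̇_H = 37900 W = 129300 Btu/h, so COP_actual = Q̇_H/Ẇ = 129300/13400 = 9.650.
In absolute terms T_C = 287.04 K and T_H = 294.82 K, so ΔT = 7.778 K.
COP_Carnot = T_H/ΔT = 294.82/7.778 = 37.91.
η_II = COP_actual/COP_Carnot = 9.650/37.91 = 0.2546.

0.2546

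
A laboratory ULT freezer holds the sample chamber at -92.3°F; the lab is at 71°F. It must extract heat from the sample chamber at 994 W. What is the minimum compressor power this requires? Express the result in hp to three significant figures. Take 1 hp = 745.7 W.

In absolute terms T_C = 204.09 K and T_H = 294.82 K, so ΔT = 90.72 K.
COP_Carnot = T_C/ΔT = 204.09/90.72 = 2.250.
Ẇ_min = Q̇/COP_Carnot = 994.0/2.250 = 441.8 W = 0.5925 hp.

0.593 hp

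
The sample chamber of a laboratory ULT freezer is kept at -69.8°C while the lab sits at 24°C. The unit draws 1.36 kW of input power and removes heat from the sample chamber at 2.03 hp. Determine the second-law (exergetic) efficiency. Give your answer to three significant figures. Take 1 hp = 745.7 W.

Converting, Q̇_C = 2.030 hp = 1.514 kW, so COP_actual = Q̇_C/Ẇ = 1.514/1.360 = 1.113.
In absolute terms T_C = 203.35 K and T_H = 297.15 K, so ΔT = 93.80 K.
COP_Carnot = T_C/ΔT = 203.35/93.80 = 2.168.
η_II = COP_actual/COP_Carnot = 1.113/2.168 = 0.5134.

0.513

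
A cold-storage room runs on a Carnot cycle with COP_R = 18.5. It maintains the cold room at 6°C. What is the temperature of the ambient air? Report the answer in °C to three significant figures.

COP_R = T_C/(T_H − T_C) gives T_H − T_C = T_C/COP.
With T_C = 279.15 K, T_H = 279.15 × (1 + 1/18.5) = 294.24 K.
Converting, 294.24 K = 21.09°C.

21.1 °C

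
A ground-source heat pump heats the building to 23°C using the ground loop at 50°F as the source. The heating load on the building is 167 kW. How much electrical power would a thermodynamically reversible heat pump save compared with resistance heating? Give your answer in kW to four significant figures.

In absolute terms T_C = 283.15 K and T_H = 296.15 K, so ΔT = 13.00 K.
COP_Carnot = T_H/ΔT = 296.15/13.00 = 22.78.
Resistance heating needs Ẇ_res = Q̇_H = 167.0 kW; the reversible heat pump needs only Ẇ_hp = Q̇_H/COP = 7.331 kW.
Saving = 167.0 − 7.331 = 159.7 kW.

159.7 kW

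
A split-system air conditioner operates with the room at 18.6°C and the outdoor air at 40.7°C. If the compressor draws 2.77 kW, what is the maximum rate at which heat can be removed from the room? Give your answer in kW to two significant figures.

37 kW

In absolute terms T_C = 291.75 K and T_H = 313.85 K, so ΔT = 22.10 K.
COP_Carnot = T_C/ΔT = 291.75/22.10 = 13.20.
Q̇_max = COP_Carnot × Ẇ = 13.20 × 2.770 kW = 36.57 kW.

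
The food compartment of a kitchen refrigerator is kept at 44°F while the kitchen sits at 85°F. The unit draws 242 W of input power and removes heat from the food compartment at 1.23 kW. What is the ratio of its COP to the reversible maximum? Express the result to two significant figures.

Converting, Q̇_C = 1.230 kW = 1230 W, so COP_actual = Q̇_C/Ẇ = 1230/242.0 = 5.083.
In absolute terms T_C = 279.82 K and T_H = 302.59 K, so ΔT = 22.78 K.
COP_Carnot = T_C/ΔT = 279.82/22.78 = 12.28.
η_II = COP_actual/COP_Carnot = 5.083/12.28 = 0.4137.

0.41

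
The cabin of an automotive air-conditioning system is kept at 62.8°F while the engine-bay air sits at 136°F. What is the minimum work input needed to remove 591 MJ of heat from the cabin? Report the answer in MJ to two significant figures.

In absolute terms T_C = 290.26 K and T_H = 330.93 K, so ΔT = 40.67 K.
The reversible limit is COP_R = T_C/ΔT = 7.138, so W_min = Q_C/COP = Q_C·ΔT/T_C.
W_min = 591.0 × 40.67/290.26 = 82.80 MJ.

83 MJ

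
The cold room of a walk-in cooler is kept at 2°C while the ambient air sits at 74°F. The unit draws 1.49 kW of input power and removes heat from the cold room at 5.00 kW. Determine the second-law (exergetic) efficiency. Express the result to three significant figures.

COP_actual = Q̇_C/Ẇ = 5.000/1.490 = 3.356.
In absolute terms T_C = 275.15 K and T_H = 296.48 K, so ΔT = 21.33 K.
COP_Carnot = T_C/ΔT = 275.15/21.33 = 12.90.
η_II = COP_actual/COP_Carnot = 3.356/12.90 = 0.2602.

0.260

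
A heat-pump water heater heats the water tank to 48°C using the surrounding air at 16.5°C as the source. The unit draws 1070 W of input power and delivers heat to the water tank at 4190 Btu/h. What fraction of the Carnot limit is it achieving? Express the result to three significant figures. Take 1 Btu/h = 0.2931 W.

Converting, Q̇_H = 4190 Btu/h = 1228 W, so COP_actual = Q̇_H/Ẇ = 1228/1070 = 1.148.
In absolute terms T_C = 289.65 K and T_H = 321.15 K, so ΔT = 31.50 K.
COP_Carnot = T_H/ΔT = 321.15/31.50 = 10.20.
η_II = COP_actual/COP_Carnot = 1.148/10.20 = 0.1126.

0.113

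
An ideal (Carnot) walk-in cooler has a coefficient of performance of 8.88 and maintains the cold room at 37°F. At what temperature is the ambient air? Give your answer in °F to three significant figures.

92.9 °F

COP_R = T_C/(T_H − T_C) gives T_H − T_C = T_C/COP.
With T_C = 275.93 K, T_H = 275.93 × (1 + 1/8.88) = 307.00 K.
Converting, 307.00 K = 92.93°F.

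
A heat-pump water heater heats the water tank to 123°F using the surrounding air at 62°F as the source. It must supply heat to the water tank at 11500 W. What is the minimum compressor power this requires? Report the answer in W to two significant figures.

In absolute terms T_C = 289.82 K and T_H = 323.71 K, so ΔT = 33.89 K.
COP_Carnot = T_H/ΔT = 323.71/33.89 = 9.552.
Ẇ_min = Q̇/COP_Carnot = 11500/9.552 = 1204 W.

1200 W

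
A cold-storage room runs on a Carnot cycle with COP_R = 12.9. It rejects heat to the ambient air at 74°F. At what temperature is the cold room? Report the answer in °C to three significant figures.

For a Carnot refrigerator COP_R = T_C/(T_H − T_C), so T_C = COP·T_H/(1 + COP).
With T_H = 296.48 K, T_C = 12.9 × 296.48/13.90 = 275.15 K.
Converting, 275.15 K = 2.00°C.

2.00 °C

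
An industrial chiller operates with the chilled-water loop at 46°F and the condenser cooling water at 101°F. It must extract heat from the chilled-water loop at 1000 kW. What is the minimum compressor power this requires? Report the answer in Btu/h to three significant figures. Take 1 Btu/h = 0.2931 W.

371000 Btu/h

In absolute terms T_C = 280.93 K and T_H = 311.48 K, so ΔT = 30.56 K.
COP_Carnot = T_C/ΔT = 280.93/30.56 = 9.194.
Ẇ_min = Q̇/COP_Carnot = 1000/9.194 = 108.8 kW = 371100 Btu/h.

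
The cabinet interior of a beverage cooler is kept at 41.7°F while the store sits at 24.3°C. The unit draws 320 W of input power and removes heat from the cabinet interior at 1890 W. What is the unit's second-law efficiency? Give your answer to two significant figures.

0.40

COP_actual = Q̇_C/Ẇ = 1890/320.0 = 5.906.
In absolute terms T_C = 278.54 K and T_H = 297.45 K, so ΔT = 18.91 K.
COP_Carnot = T_C/ΔT = 278.54/18.91 = 14.73.
η_II = COP_actual/COP_Carnot = 5.906/14.73 = 0.4010.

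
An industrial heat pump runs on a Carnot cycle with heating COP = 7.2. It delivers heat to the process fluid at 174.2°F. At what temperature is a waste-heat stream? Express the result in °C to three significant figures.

30.1 °C

COP_HP = T_H/(T_H − T_C) gives T_H − T_C = T_H/COP.
With T_H = 352.15 K, T_C = 352.15 × (1 − 1/7.2) = 303.24 K.
Converting, 303.24 K = 30.09°C.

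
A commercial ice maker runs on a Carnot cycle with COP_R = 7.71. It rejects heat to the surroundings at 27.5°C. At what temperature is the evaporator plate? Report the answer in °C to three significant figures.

For a Carnot refrigerator COP_R = T_C/(T_H − T_C), so T_C = COP·T_H/(1 + COP).
With T_H = 300.65 K, T_C = 7.71 × 300.65/8.710 = 266.13 K.
Converting, 266.13 K = -7.02°C.

-7.02 °C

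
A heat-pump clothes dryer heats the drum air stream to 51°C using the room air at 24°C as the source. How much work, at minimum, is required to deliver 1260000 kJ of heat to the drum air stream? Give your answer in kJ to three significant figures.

105000 kJ

In absolute terms T_C = 297.15 K and T_H = 324.15 K, so ΔT = 27.00 K.
The reversible limit is COP_HP = T_H/ΔT = 12.01, so W_min = Q_H/COP = Q_H·ΔT/T_H.
W_min = 1260000 × 27.00/324.15 = 105000 kJ.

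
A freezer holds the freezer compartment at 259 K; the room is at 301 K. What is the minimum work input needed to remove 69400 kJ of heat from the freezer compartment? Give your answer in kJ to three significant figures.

11300 kJ

The reservoir spacing is ΔT = 301 − 259 = 42.00 K.
The reversible limit is COP_R = T_C/ΔT = 6.167, so W_min = Q_C/COP = Q_C·ΔT/T_C.
W_min = 69400 × 42.00/259.00 = 11250 kJ.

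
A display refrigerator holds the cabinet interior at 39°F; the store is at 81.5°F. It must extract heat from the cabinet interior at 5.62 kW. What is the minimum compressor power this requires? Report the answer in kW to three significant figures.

In absolute terms T_C = 277.04 K and T_H = 300.65 K, so ΔT = 23.61 K.
COP_Carnot = T_C/ΔT = 277.04/23.61 = 11.73.
Ẇ_min = Q̇/COP_Carnot = 5.620/11.73 = 0.4790 kW.

0.479 kW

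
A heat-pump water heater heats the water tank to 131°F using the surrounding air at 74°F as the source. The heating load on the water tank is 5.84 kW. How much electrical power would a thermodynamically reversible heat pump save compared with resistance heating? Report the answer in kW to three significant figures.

5.28 kW

In absolute terms T_C = 296.48 K and T_H = 328.15 K, so ΔT = 31.67 K.
COP_Carnot = T_H/ΔT = 328.15/31.67 = 10.36.
Resistance heating needs Ẇ_res = Q̇_H = 5.840 kW; the reversible heat pump needs only Ẇ_hp = Q̇_H/COP = 0.5636 kW.
Saving = 5.840 − 0.5636 = 5.276 kW.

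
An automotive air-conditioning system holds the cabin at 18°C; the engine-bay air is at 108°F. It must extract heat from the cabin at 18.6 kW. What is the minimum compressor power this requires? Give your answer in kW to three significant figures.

1.55 kW

In absolute terms T_C = 291.15 K and T_H = 315.37 K, so ΔT = 24.22 K.
COP_Carnot = T_C/ΔT = 291.15/24.22 = 12.02.
Ẇ_min = Q̇/COP_Carnot = 18.60/12.02 = 1.547 kW.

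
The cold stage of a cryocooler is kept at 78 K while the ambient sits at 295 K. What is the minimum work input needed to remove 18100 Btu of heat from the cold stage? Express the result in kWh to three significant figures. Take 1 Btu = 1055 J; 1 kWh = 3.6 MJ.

The reservoir spacing is ΔT = 295 − 78 = 217.0 K.
The reversible limit is COP_R = T_C/ΔT = 0.3594, so W_min = Q_C/COP = Q_C·ΔT/T_C.
W_min = 18100 × 217.0/78.00 = 50360 Btu = 14.76 kWh.

14.8 kWh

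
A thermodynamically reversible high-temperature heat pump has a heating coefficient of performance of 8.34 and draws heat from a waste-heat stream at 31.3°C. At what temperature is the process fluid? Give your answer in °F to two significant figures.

160 °F

COP_HP = T_H/(T_H − T_C) rearranges to T_H = COP·T_C/(COP − 1).
With T_C = 304.45 K, T_H = 8.34 × 304.45/7.340 = 345.93 K.
Converting, 345.93 K = 163.00°F.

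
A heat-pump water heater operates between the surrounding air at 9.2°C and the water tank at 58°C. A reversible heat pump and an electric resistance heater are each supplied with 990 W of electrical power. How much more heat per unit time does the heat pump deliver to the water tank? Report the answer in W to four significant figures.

5728 W

In absolute terms T_C = 282.35 K and T_H = 331.15 K, so ΔT = 48.80 K.
COP_Carnot = T_H/ΔT = 331.15/48.80 = 6.786.
The heat pump delivers Q̇_H = COP × Ẇ = 6718 W; the resistance heater delivers Ẇ = 990.0 W.
Extra = (COP − 1)·Ẇ = 5728 W.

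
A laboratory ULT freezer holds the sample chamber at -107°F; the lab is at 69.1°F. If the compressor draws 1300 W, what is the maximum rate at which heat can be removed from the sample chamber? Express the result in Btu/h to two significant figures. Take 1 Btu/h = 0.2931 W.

8900 Btu/h

In absolute terms T_C = 195.93 K and T_H = 293.76 K, so ΔT = 97.83 K.
COP_Carnot = T_C/ΔT = 195.93/97.83 = 2.003.
Q̇_max = COP_Carnot × Ẇ = 2.003 × 1300 W = 2603 W = 8883 Btu/h.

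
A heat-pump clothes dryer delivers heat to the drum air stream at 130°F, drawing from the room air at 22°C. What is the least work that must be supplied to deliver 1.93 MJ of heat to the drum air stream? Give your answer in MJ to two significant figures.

0.19 MJ

In absolute terms T_C = 295.15 K and T_H = 327.59 K, so ΔT = 32.44 K.
The reversible limit is COP_HP = T_H/ΔT = 10.10, so W_min = Q_H/COP = Q_H·ΔT/T_H.
W_min = 1.930 × 32.44/327.59 = 0.1911 MJ.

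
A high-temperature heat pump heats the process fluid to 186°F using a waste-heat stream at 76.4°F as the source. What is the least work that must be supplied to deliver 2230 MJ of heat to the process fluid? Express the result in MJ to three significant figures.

379 MJ

In absolute terms T_C = 297.82 K and T_H = 358.71 K, so ΔT = 60.89 K.
The reversible limit is COP_HP = T_H/ΔT = 5.891, so W_min = Q_H/COP = Q_H·ΔT/T_H.
W_min = 2230 × 60.89/358.71 = 378.5 MJ.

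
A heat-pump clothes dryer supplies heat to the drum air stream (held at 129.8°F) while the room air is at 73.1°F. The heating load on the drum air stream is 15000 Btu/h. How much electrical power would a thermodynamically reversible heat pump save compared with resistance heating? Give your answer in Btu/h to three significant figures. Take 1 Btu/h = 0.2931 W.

In absolute terms T_C = 295.98 K and T_H = 327.48 K, so ΔT = 31.50 K.
COP_Carnot = T_H/ΔT = 327.48/31.50 = 10.40.
Resistance heating needs Ẇ_res = Q̇_H = 15000 Btu/h; the reversible heat pump needs only Ẇ_hp = Q̇_H/COP = 1443 Btu/h.
Saving = 15000 − 1443 = 13560 Btu/h.

13600 Btu/h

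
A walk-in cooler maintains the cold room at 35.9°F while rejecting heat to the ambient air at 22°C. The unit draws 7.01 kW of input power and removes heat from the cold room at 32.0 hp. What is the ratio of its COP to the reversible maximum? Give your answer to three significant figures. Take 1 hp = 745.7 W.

Converting, Q̇_C = 32.00 hp = 23.86 kW, so COP_actual = Q̇_C/Ẇ = 23.86/7.010 = 3.404.
In absolute terms T_C = 275.32 K and T_H = 295.15 K, so ΔT = 19.83 K.
COP_Carnot = T_C/ΔT = 275.32/19.83 = 13.88.
η_II = COP_actual/COP_Carnot = 3.404/13.88 = 0.2452.

0.245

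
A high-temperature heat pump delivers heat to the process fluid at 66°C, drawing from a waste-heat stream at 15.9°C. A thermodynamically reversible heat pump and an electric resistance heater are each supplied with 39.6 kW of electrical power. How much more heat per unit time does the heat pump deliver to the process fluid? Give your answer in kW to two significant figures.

230 kW

In absolute terms T_C = 289.05 K and T_H = 339.15 K, so ΔT = 50.10 K.
COP_Carnot = T_H/ΔT = 339.15/50.10 = 6.769.
The heat pump delivers Q̇_H = COP × Ẇ = 268.1 kW; the resistance heater delivers Ẇ = 39.60 kW.
Extra = (COP − 1)·Ẇ = 228.5 kW.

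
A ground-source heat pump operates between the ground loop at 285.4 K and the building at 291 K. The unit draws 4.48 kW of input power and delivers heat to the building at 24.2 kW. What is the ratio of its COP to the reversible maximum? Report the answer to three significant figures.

0.104

COP_actual = Q̇_H/Ẇ = 24.20/4.480 = 5.402.
The reservoir spacing is ΔT = 291 − 285.4 = 5.600 K.
COP_Carnot = T_H/ΔT = 291.00/5.600 = 51.96.
η_II = COP_actual/COP_Carnot = 5.402/51.96 = 0.1040.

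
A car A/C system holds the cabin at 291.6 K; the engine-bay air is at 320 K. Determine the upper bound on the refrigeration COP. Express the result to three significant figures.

10.3

The reservoir spacing is ΔT = 320 − 291.6 = 28.40 K.
For a reversible cycle, COP_Carnot = T_C/ΔT = 291.60/28.40 = 10.27.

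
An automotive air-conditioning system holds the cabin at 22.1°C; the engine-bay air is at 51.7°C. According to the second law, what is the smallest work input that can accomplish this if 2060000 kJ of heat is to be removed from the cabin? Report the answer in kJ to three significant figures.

207000 kJ

In absolute terms T_C = 295.25 K and T_H = 324.85 K, so ΔT = 29.60 K.
The reversible limit is COP_R = T_C/ΔT = 9.975, so W_min = Q_C/COP = Q_C·ΔT/T_C.
W_min = 2060000 × 29.60/295.25 = 206500 kJ.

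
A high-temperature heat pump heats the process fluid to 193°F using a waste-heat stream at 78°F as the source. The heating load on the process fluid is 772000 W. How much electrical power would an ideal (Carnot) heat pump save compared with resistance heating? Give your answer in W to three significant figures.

In absolute terms T_C = 298.71 K and T_H = 362.59 K, so ΔT = 63.89 K.
COP_Carnot = T_H/ΔT = 362.59/63.89 = 5.675.
Resistance heating needs Ẇ_res = Q̇_H = 772000 W; the reversible heat pump needs only Ẇ_hp = Q̇_H/COP = 136000 W.
Saving = 772000 − 136000 = 636000 W.

636000 W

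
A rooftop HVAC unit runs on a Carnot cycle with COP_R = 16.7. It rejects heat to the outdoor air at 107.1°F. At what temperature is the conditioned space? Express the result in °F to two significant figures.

75 °F

For a Carnot refrigerator COP_R = T_C/(T_H − T_C), so T_C = COP·T_H/(1 + COP).
With T_H = 314.87 K, T_C = 16.7 × 314.87/17.70 = 297.08 K.
Converting, 297.08 K = 75.08°F.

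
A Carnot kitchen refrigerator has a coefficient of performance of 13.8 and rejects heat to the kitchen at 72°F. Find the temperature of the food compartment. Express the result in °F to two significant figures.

For a Carnot refrigerator COP_R = T_C/(T_H − T_C), so T_C = COP·T_H/(1 + COP).
With T_H = 295.37 K, T_C = 13.8 × 295.37/14.80 = 275.41 K.
Converting, 275.41 K = 36.08°F.

36 °F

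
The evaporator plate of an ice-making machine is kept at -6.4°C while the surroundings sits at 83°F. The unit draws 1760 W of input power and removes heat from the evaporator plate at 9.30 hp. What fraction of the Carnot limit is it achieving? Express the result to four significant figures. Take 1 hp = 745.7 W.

Converting, Q̇_C = 9.300 hp = 6935 W, so COP_actual = Q̇_C/Ẇ = 6935/1760 = 3.940.
In absolute terms T_C = 266.75 K and T_H = 301.48 K, so ΔT = 34.73 K.
COP_Carnot = T_C/ΔT = 266.75/34.73 = 7.680.
η_II = COP_actual/COP_Carnot = 3.940/7.680 = 0.5131.

0.5131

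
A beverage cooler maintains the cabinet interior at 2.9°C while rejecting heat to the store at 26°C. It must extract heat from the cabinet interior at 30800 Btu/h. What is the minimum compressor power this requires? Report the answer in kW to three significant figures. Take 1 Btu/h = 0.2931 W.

In absolute terms T_C = 276.05 K and T_H = 299.15 K, so ΔT = 23.10 K.
COP_Carnot = T_C/ΔT = 276.05/23.10 = 11.95.
Ẇ_min = Q̇/COP_Carnot = 30800/11.95 = 2577 Btu/h = 0.7554 kW.

0.755 kW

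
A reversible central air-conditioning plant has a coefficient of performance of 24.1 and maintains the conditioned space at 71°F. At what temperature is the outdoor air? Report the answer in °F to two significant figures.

93 °F

COP_R = T_C/(T_H − T_C) gives T_H − T_C = T_C/COP.
With T_C = 294.82 K, T_H = 294.82 × (1 + 1/24.1) = 307.05 K.
Converting, 307.05 K = 93.02°F.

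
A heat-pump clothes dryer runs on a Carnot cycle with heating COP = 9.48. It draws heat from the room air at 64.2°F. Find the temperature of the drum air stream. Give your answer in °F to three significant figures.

COP_HP = T_H/(T_H − T_C) rearranges to T_H = COP·T_C/(COP − 1).
With T_C = 291.04 K, T_H = 9.48 × 291.04/8.480 = 325.36 K.
Converting, 325.36 K = 125.98°F.

126 °F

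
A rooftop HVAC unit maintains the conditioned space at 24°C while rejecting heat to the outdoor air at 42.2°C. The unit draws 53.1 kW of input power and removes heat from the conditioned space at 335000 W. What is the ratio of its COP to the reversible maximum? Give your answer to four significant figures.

0.3864

Converting, Q̇_C = 335000 W = 335.0 kW, so COP_actual = Q̇_C/Ẇ = 335.0/53.10 = 6.309.
In absolute terms T_C = 297.15 K and T_H = 315.35 K, so ΔT = 18.20 K.
COP_Carnot = T_C/ΔT = 297.15/18.20 = 16.33.
η_II = COP_actual/COP_Carnot = 6.309/16.33 = 0.3864.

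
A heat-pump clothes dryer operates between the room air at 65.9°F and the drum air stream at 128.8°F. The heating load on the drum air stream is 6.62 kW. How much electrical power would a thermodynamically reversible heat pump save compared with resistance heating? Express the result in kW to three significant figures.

5.91 kW

In absolute terms T_C = 291.98 K and T_H = 326.93 K, so ΔT = 34.94 K.
COP_Carnot = T_H/ΔT = 326.93/34.94 = 9.356.
Resistance heating needs Ẇ_res = Q̇_H = 6.620 kW; the reversible heat pump needs only Ẇ_hp = Q̇_H/COP = 0.7076 kW.
Saving = 6.620 − 0.7076 = 5.912 kW.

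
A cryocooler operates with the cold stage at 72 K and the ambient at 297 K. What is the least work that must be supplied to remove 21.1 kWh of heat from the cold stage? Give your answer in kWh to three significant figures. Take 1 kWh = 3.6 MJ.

65.9 kWh

The reservoir spacing is ΔT = 297 − 72 = 225.0 K.
The reversible limit is COP_R = T_C/ΔT = 0.3200, so W_min = Q_C/COP = Q_C·ΔT/T_C.
W_min = 21.10 × 225.0/72.00 = 65.94 kWh.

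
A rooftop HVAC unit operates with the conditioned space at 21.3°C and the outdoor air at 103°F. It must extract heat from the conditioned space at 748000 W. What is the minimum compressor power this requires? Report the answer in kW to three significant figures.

In absolute terms T_C = 294.45 K and T_H = 312.59 K, so ΔT = 18.14 K.
COP_Carnot = T_C/ΔT = 294.45/18.14 = 16.23.
Ẇ_min = Q̇/COP_Carnot = 748000/16.23 = 46090 W = 46.09 kW.

46.1 kW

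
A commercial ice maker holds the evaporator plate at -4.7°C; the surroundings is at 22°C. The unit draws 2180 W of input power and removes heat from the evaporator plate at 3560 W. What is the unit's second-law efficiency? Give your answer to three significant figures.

COP_actual = Q̇_C/Ẇ = 3560/2180 = 1.633.
In absolute terms T_C = 268.45 K and T_H = 295.15 K, so ΔT = 26.70 K.
COP_Carnot = T_C/ΔT = 268.45/26.70 = 10.05.
η_II = COP_actual/COP_Carnot = 1.633/10.05 = 0.1624.

0.162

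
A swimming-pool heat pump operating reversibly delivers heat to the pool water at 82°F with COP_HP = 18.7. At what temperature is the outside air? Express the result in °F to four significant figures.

53.03 °F

COP_HP = T_H/(T_H − T_C) gives T_H − T_C = T_H/COP.
With T_H = 300.93 K, T_C = 300.93 × (1 − 1/18.7) = 284.84 K.
Converting, 284.84 K = 53.03°F.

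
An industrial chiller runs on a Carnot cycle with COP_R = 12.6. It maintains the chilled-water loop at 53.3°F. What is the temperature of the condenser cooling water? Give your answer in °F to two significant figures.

94 °F

COP_R = T_C/(T_H − T_C) gives T_H − T_C = T_C/COP.
With T_C = 284.98 K, T_H = 284.98 × (1 + 1/12.6) = 307.60 K.
Converting, 307.60 K = 94.01°F.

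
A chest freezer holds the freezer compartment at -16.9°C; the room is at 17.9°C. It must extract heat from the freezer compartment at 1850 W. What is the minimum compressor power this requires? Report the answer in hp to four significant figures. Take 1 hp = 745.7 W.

In absolute terms T_C = 256.25 K and T_H = 291.05 K, so ΔT = 34.80 K.
COP_Carnot = T_C/ΔT = 256.25/34.80 = 7.364.
Ẇ_min = Q̇/COP_Carnot = 1850/7.364 = 251.2 W = 0.3369 hp.

0.3369 hp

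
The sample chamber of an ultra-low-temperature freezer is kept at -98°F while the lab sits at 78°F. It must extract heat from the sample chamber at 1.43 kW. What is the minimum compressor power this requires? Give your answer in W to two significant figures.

700 W

In absolute terms T_C = 200.93 K and T_H = 298.71 K, so ΔT = 97.78 K.
COP_Carnot = T_C/ΔT = 200.93/97.78 = 2.055.
Ẇ_min = Q̇/COP_Carnot = 1.430/2.055 = 0.6959 kW = 695.9 W.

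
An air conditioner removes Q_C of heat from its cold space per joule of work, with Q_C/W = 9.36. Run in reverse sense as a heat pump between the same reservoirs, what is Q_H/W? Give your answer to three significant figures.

The first law on one cycle gives Q_H = Q_C + W, so Q_H/W = Q_C/W + 1.
COP_HP = COP_R + 1 = 9.36 + 1 = 10.36.

10.4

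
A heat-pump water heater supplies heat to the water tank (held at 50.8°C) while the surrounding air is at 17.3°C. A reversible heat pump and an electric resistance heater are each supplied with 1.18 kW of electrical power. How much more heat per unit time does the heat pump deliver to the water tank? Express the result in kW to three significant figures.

10.2 kW

In absolute terms T_C = 290.45 K and T_H = 323.95 K, so ΔT = 33.50 K.
COP_Carnot = T_H/ΔT = 323.95/33.50 = 9.670.
The heat pump delivers Q̇_H = COP × Ẇ = 11.41 kW; the resistance heater delivers Ẇ = 1.180 kW.
Extra = (COP − 1)·Ẇ = 10.23 kW.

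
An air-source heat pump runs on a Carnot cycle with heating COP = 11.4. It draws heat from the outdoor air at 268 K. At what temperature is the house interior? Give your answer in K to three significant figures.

COP_HP = T_H/(T_H − T_C) rearranges to T_H = COP·T_C/(COP − 1).
With T_C = 268.00 K, T_H = 11.4 × 268.00/10.40 = 293.77 K.

294 K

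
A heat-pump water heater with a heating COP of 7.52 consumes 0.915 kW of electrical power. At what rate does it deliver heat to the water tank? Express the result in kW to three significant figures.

6.88 kW

Q̇_H = COP_HP × Ẇ = 7.52 × 0.9150 = 6.881 kW.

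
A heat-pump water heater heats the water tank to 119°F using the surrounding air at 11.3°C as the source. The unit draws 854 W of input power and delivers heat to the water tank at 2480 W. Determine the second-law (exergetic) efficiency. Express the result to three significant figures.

0.335

COP_actual = Q̇_H/Ẇ = 2480/854.0 = 2.904.
In absolute terms T_C = 284.45 K and T_H = 321.48 K, so ΔT = 37.03 K.
COP_Carnot = T_H/ΔT = 321.48/37.03 = 8.681.
η_II = COP_actual/COP_Carnot = 2.904/8.681 = 0.3345.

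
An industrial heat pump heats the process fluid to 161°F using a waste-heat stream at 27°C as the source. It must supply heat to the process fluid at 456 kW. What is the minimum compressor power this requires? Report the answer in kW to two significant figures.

In absolute terms T_C = 300.15 K and T_H = 344.82 K, so ΔT = 44.67 K.
COP_Carnot = T_H/ΔT = 344.82/44.67 = 7.720.
Ẇ_min = Q̇/COP_Carnot = 456.0/7.720 = 59.07 kW.

59 kW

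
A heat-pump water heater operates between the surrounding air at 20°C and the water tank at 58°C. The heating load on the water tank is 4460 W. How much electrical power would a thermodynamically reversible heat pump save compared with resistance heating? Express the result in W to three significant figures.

3950 W

In absolute terms T_C = 293.15 K and T_H = 331.15 K, so ΔT = 38.00 K.
COP_Carnot = T_H/ΔT = 331.15/38.00 = 8.714.
Resistance heating needs Ẇ_res = Q̇_H = 4460 W; the reversible heat pump needs only Ẇ_hp = Q̇_H/COP = 511.8 W.
Saving = 4460 − 511.8 = 3948 W.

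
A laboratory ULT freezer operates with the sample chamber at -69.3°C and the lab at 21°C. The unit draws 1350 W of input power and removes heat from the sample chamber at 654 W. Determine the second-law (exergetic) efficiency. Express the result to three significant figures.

COP_actual = Q̇_C/Ẇ = 654.0/1350 = 0.4844.
In absolute terms T_C = 203.85 K and T_H = 294.15 K, so ΔT = 90.30 K.
COP_Carnot = T_C/ΔT = 203.85/90.30 = 2.257.
η_II = COP_actual/COP_Carnot = 0.4844/2.257 = 0.2146.

0.215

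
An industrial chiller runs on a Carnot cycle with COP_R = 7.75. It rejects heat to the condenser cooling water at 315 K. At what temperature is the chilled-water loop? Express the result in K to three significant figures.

279 K

For a Carnot refrigerator COP_R = T_C/(T_H − T_C), so T_C = COP·T_H/(1 + COP).
With T_H = 315.00 K, T_C = 7.75 × 315.00/8.750 = 279.00 K.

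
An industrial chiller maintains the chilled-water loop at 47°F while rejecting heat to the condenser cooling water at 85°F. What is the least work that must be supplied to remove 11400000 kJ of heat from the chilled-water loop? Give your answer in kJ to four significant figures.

855000 kJ

In absolute terms T_C = 281.48 K and T_H = 302.59 K, so ΔT = 21.11 K.
The reversible limit is COP_R = T_C/ΔT = 13.33, so W_min = Q_C/COP = Q_C·ΔT/T_C.
W_min = 11400000 × 21.11/281.48 = 855000 kJ.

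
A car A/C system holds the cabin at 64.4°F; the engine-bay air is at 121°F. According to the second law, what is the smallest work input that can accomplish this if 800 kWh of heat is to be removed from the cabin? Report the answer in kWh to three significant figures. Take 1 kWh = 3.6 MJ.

In absolute terms T_C = 291.15 K and T_H = 322.59 K, so ΔT = 31.44 K.
The reversible limit is COP_R = T_C/ΔT = 9.259, so W_min = Q_C/COP = Q_C·ΔT/T_C.
W_min = 800.0 × 31.44/291.15 = 86.40 kWh.

86.4 kWh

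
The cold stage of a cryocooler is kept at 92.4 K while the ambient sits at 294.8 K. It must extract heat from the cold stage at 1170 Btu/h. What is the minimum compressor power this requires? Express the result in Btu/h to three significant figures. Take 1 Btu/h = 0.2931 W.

The reservoir spacing is ΔT = 294.8 − 92.4 = 202.4 K.
COP_Carnot = T_C/ΔT = 92.40/202.4 = 0.4565.
Ẇ_min = Q̇/COP_Carnot = 1170/0.4565 = 2563 Btu/h.

2560 Btu/h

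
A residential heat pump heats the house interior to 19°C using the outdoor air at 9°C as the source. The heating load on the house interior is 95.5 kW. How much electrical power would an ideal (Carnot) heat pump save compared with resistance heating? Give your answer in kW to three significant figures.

92.2 kW

In absolute terms T_C = 282.15 K and T_H = 292.15 K, so ΔT = 10.00 K.
COP_Carnot = T_H/ΔT = 292.15/10.00 = 29.22.
Resistance heating needs Ẇ_res = Q̇_H = 95.50 kW; the reversible heat pump needs only Ẇ_hp = Q̇_H/COP = 3.269 kW.
Saving = 95.50 − 3.269 = 92.23 kW.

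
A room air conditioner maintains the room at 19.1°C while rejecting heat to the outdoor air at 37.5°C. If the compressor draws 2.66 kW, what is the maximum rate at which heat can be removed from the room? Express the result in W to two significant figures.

42000 W

In absolute terms T_C = 292.25 K and T_H = 310.65 K, so ΔT = 18.40 K.
COP_Carnot = T_C/ΔT = 292.25/18.40 = 15.88.
Q̇_max = COP_Carnot × Ẇ = 15.88 × 2.660 kW = 42.25 kW = 42250 W.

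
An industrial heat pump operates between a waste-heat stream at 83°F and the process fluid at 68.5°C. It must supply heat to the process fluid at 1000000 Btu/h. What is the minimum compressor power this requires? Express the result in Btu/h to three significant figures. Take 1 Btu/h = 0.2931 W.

In absolute terms T_C = 301.48 K and T_H = 341.65 K, so ΔT = 40.17 K.
COP_Carnot = T_H/ΔT = 341.65/40.17 = 8.506.
Ẇ_min = Q̇/COP_Carnot = 1000000/8.506 = 117600 Btu/h.

118000 Btu/h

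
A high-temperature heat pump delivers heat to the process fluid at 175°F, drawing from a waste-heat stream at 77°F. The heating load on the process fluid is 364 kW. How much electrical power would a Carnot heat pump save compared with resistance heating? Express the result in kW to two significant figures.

310 kW

In absolute terms T_C = 298.15 K and T_H = 352.59 K, so ΔT = 54.44 K.
COP_Carnot = T_H/ΔT = 352.59/54.44 = 6.476.
Resistance heating needs Ẇ_res = Q̇_H = 364.0 kW; the reversible heat pump needs only Ẇ_hp = Q̇_H/COP = 56.21 kW.
Saving = 364.0 − 56.21 = 307.8 kW.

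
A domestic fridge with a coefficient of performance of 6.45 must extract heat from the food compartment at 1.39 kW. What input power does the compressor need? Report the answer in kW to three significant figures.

Ẇ = Q̇_C/COP = 1.390/6.45 = 0.2155 kW.

0.216 kW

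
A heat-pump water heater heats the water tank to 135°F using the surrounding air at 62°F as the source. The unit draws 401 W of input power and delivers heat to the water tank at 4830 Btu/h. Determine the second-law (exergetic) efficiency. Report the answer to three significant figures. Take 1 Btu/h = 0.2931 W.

Converting, Q̇_H = 4830 Btu/h = 1416 W, so COP_actual = Q̇_H/Ẇ = 1416/401.0 = 3.530.
In absolute terms T_C = 289.82 K and T_H = 330.37 K, so ΔT = 40.56 K.
COP_Carnot = T_H/ΔT = 330.37/40.56 = 8.146.
η_II = COP_actual/COP_Carnot = 3.530/8.146 = 0.4334.

0.433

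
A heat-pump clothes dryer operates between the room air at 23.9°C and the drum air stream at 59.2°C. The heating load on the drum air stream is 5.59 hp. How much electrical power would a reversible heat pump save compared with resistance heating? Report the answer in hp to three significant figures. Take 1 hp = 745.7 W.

5.00 hp

In absolute terms T_C = 297.05 K and T_H = 332.35 K, so ΔT = 35.30 K.
COP_Carnot = T_H/ΔT = 332.35/35.30 = 9.415.
Resistance heating needs Ẇ_res = Q̇_H = 5.590 hp; the reversible heat pump needs only Ẇ_hp = Q̇_H/COP = 0.5937 hp.
Saving = 5.590 − 0.5937 = 4.996 hp.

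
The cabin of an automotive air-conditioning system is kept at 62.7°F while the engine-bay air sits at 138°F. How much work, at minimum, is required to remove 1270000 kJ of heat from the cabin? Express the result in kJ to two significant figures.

In absolute terms T_C = 290.21 K and T_H = 332.04 K, so ΔT = 41.83 K.
The reversible limit is COP_R = T_C/ΔT = 6.937, so W_min = Q_C/COP = Q_C·ΔT/T_C.
W_min = 1270000 × 41.83/290.21 = 183100 kJ.

180000 kJ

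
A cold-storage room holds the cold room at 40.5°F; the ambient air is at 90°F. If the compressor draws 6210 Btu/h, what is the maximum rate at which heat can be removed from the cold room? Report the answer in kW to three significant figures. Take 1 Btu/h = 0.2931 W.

In absolute terms T_C = 277.87 K and T_H = 305.37 K, so ΔT = 27.50 K.
COP_Carnot = T_C/ΔT = 277.87/27.50 = 10.10.
Q̇_max = COP_Carnot × Ẇ = 10.10 × 6210 Btu/h = 62750 Btu/h = 18.39 kW.

18.4 kW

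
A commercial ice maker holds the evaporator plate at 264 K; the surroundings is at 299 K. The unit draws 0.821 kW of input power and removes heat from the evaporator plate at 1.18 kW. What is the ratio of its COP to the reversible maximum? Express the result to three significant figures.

COP_actual = Q̇_C/Ẇ = 1.180/0.8210 = 1.437.
The reservoir spacing is ΔT = 299 − 264 = 35.00 K.
COP_Carnot = T_C/ΔT = 264.00/35.00 = 7.543.
η_II = COP_actual/COP_Carnot = 1.437/7.543 = 0.1905.

0.191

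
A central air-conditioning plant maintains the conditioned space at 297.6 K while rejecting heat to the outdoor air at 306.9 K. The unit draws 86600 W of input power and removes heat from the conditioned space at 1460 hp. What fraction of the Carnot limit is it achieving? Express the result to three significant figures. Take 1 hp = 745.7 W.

Converting, Q̇_C = 1460 hp = 1089000 W, so COP_actual = Q̇_C/Ẇ = 1089000/86600 = 12.57.
The reservoir spacing is ΔT = 306.9 − 297.6 = 9.300 K.
COP_Carnot = T_C/ΔT = 297.60/9.300 = 32.00.
η_II = COP_actual/COP_Carnot = 12.57/32.00 = 0.3929.

0.393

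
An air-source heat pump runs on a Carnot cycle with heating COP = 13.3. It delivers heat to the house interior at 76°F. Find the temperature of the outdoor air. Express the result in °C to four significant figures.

COP_HP = T_H/(T_H − T_C) gives T_H − T_C = T_H/COP.
With T_H = 297.59 K, T_C = 297.59 × (1 − 1/13.3) = 275.22 K.
Converting, 275.22 K = 2.07°C.

2.069 °C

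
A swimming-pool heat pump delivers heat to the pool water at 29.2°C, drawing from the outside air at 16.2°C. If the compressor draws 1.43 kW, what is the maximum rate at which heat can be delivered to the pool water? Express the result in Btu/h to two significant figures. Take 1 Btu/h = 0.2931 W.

In absolute terms T_C = 289.35 K and T_H = 302.35 K, so ΔT = 13.00 K.
COP_Carnot = T_H/ΔT = 302.35/13.00 = 23.26.
Q̇_max = COP_Carnot × Ẇ = 23.26 × 1.430 kW = 33.26 kW = 113500 Btu/h.

110000 Btu/h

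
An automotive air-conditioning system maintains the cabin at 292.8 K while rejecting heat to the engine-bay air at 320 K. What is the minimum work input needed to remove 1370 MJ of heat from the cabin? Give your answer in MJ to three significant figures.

127 MJ

The reservoir spacing is ΔT = 320 − 292.8 = 27.20 K.
The reversible limit is COP_R = T_C/ΔT = 10.76, so W_min = Q_C/COP = Q_C·ΔT/T_C.
W_min = 1370 × 27.20/292.80 = 127.3 MJ.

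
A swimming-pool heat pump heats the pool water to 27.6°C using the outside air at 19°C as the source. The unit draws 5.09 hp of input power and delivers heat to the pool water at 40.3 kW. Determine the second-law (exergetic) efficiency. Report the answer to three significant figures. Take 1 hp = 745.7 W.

0.304

Converting, Q̇_H = 40.30 kW = 54.04 hp, so COP_actual = Q̇_H/Ẇ = 54.04/5.090 = 10.62.
In absolute terms T_C = 292.15 K and T_H = 300.75 K, so ΔT = 8.600 K.
COP_Carnot = T_H/ΔT = 300.75/8.600 = 34.97.
η_II = COP_actual/COP_Carnot = 10.62/34.97 = 0.3036.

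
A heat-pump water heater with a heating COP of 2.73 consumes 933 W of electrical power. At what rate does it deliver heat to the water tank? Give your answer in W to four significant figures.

2547 W

Q̇_H = COP_HP × Ẇ = 2.73 × 933.0 = 2547 W.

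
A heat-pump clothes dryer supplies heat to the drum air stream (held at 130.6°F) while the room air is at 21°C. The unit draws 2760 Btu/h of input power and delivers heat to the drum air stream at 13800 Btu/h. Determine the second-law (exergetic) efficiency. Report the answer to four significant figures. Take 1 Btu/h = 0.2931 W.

0.5150

COP_actual = Q̇_H/Ẇ = 13800/2760 = 5.000.
In absolute terms T_C = 294.15 K and T_H = 327.93 K, so ΔT = 33.78 K.
COP_Carnot = T_H/ΔT = 327.93/33.78 = 9.708.
η_II = COP_actual/COP_Carnot = 5.000/9.708 = 0.5150.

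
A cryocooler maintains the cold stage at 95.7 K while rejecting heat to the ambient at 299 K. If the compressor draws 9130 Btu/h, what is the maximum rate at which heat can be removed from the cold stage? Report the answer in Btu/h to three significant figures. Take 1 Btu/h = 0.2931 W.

4300 Btu/h

The reservoir spacing is ΔT = 299 − 95.7 = 203.3 K.
COP_Carnot = T_C/ΔT = 95.70/203.3 = 0.4707.
Q̇_max = COP_Carnot × Ẇ = 0.4707 × 9130 Btu/h = 4298 Btu/h.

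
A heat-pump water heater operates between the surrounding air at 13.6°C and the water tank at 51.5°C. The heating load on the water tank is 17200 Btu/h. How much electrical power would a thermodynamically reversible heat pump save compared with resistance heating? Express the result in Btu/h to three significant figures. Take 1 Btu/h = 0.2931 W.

In absolute terms T_C = 286.75 K and T_H = 324.65 K, so ΔT = 37.90 K.
COP_Carnot = T_H/ΔT = 324.65/37.90 = 8.566.
Resistance heating needs Ẇ_res = Q̇_H = 17200 Btu/h; the reversible heat pump needs only Ẇ_hp = Q̇_H/COP = 2008 Btu/h.
Saving = 17200 − 2008 = 15190 Btu/h.

15200 Btu/h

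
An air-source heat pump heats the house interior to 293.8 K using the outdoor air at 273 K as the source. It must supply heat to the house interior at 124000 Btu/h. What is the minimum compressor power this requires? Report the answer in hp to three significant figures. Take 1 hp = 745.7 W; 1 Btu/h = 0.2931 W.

The reservoir spacing is ΔT = 293.8 − 273 = 20.80 K.
COP_Carnot = T_H/ΔT = 293.80/20.80 = 14.13.
Ẇ_min = Q̇/COP_Carnot = 124000/14.13 = 8779 Btu/h = 3.451 hp.

3.45 hp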